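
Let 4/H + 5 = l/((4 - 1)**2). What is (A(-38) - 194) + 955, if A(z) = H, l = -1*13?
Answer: 22051/29 ≈ 760.38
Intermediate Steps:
l = -13
H = -18/29 (H = 4/(-5 - 13/(4 - 1)**2) = 4/(-5 - 13/(3**2)) = 4/(-5 - 13/9) = 4/(-58/9) = 4*(-9/58) = -18/29 ≈ -0.62069)
A(z) = -18/29
(A(-38) - 194) + 955 = (-18/29 - 194) + 955 = -5644/29 + 955 = 22051/29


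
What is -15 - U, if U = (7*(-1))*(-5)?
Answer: -50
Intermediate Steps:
U = 35 (U = -7*(-5) = 35)
-15 - U = -15 - 1*35 = -15 - 35 = -50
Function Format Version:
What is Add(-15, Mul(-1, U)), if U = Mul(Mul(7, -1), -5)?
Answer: -50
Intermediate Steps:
U = 35 (U = Mul(-7, -5) = 35)
Add(-15, Mul(-1, U)) = Add(-15, Mul(-1, 35)) = Add(-15, -35) = -50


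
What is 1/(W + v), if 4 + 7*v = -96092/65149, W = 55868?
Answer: 456043/25477853636 ≈ 1.7900e-5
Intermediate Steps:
v = -356688/456043 (v = -4/7 + (-96092/65149)/7 = -4/7 + (-96092*1/65149)/7 = -4/7 + (1/7)*(-96092/65149) = -4/7 - 96092/456043 = -356688/456043 ≈ -0.78214)
1/(W + v) = 1/(55868 - 356688/456043) = 1/(25477853636/456043) = 456043/25477853636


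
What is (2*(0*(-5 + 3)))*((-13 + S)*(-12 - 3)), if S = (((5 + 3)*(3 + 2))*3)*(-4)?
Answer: 0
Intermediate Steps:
S = -480 (S = ((8*5)*3)*(-4) = (40*3)*(-4) = 120*(-4) = -480)
(2*(0*(-5 + 3)))*((-13 + S)*(-12 - 3)) = (2*(0*(-5 + 3)))*((-13 - 480)*(-12 - 3)) = (2*(0*(-2)))*(-493*(-15)) = (2*0)*7395 = 0*7395 = 0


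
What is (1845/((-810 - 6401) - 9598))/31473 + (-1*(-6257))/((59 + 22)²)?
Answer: 122597276252/128554206651 ≈ 0.95366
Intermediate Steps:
(1845/((-810 - 6401) - 9598))/31473 + (-1*(-6257))/((59 + 22)²) = (1845/(-7211 - 9598))*(1/31473) + 6257/(81²) = (1845/(-16809))*(1/31473) + 6257/6561 = (1845*(-1/16809))*(1/31473) + 6257*(1/6561) = -615/5603*1/31473 + 6257/6561 = -205/58781073 + 6257/6561 = 122597276252/128554206651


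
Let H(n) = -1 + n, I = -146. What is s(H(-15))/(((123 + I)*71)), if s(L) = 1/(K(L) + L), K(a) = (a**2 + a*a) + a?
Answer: -1/783840 ≈ -1.2758e-6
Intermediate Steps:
K(a) = a + 2*a**2 (K(a) = (a**2 + a**2) + a = 2*a**2 + a = a + 2*a**2)
s(L) = 1/(L + L*(1 + 2*L)) (s(L) = 1/(L*(1 + 2*L) + L) = 1/(L + L*(1 + 2*L)))
s(H(-15))/(((123 + I)*71)) = (1/(2*(-1 - 15)*(1 + (-1 - 15))))/(((123 - 146)*71)) = ((1/2)/(-16*(1 - 16)))/((-23*71)) = ((1/2)*(-1/16)/(-15))/(-1633) = ((1/2)*(-1/16)*(-1/15))*(-1/1633) = (1/480)*(-1/1633) = -1/783840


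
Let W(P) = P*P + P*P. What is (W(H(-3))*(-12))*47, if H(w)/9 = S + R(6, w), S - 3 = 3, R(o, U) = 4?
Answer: -9136800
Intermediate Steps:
S = 6 (S = 3 + 3 = 6)
H(w) = 90 (H(w) = 9*(6 + 4) = 9*10 = 90)
W(P) = 2*P² (W(P) = P² + P² = 2*P²)
(W(H(-3))*(-12))*47 = ((2*90²)*(-12))*47 = ((2*8100)*(-12))*47 = (16200*(-12))*47 = -194400*47 = -9136800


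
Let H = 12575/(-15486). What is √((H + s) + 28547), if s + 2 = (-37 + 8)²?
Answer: √7047043999206/15486 ≈ 171.42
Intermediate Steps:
s = 839 (s = -2 + (-37 + 8)² = -2 + (-29)² = -2 + 841 = 839)
H = -12575/15486 (H = 12575*(-1/15486) = -12575/15486 ≈ -0.81202)
√((H + s) + 28547) = √((-12575/15486 + 839) + 28547) = √(12980179/15486 + 28547) = √(455059021/15486) = √7047043999206/15486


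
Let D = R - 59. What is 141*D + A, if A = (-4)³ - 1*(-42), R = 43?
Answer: -2278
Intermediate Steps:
D = -16 (D = 43 - 59 = -16)
A = -22 (A = -64 + 42 = -22)
141*D + A = 141*(-16) - 22 = -2256 - 22 = -2278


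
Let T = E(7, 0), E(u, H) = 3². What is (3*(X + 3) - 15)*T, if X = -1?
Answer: -81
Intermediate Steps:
E(u, H) = 9
T = 9
(3*(X + 3) - 15)*T = (3*(-1 + 3) - 15)*9 = (3*2 - 15)*9 = (6 - 15)*9 = -9*9 = -81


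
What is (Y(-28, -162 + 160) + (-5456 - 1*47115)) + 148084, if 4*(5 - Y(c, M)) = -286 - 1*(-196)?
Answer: 191081/2 ≈ 95541.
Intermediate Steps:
Y(c, M) = 55/2 (Y(c, M) = 5 - (-286 - 1*(-196))/4 = 5 - (-286 + 196)/4 = 5 - ¼*(-90) = 5 + 45/2 = 55/2)
(Y(-28, -162 + 160) + (-5456 - 1*47115)) + 148084 = (55/2 + (-5456 - 1*47115)) + 148084 = (55/2 + (-5456 - 47115)) + 148084 = (55/2 - 52571) + 148084 = -105087/2 + 148084 = 191081/2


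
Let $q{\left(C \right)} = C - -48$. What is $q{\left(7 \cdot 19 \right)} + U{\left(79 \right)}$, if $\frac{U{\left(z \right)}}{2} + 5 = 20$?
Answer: $211$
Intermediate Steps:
$q{\left(C \right)} = 48 + C$ ($q{\left(C \right)} = C + 48 = 48 + C$)
$U{\left(z \right)} = 30$ ($U{\left(z \right)} = -10 + 2 \cdot 20 = -10 + 40 = 30$)
$q{\left(7 \cdot 19 \right)} + U{\left(79 \right)} = \left(48 + 7 \cdot 19\right) + 30 = \left(48 + 133\right) + 30 = 181 + 30 = 211$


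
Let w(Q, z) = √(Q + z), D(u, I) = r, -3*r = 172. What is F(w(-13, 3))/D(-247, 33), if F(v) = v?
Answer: -3*I*√10/172 ≈ -0.055156*I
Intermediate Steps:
r = -172/3 (r = -⅓*172 = -172/3 ≈ -57.333)
D(u, I) = -172/3
F(w(-13, 3))/D(-247, 33) = √(-13 + 3)/(-172/3) = √(-10)*(-3/172) = (I*√10)*(-3/172) = -3*I*√10/172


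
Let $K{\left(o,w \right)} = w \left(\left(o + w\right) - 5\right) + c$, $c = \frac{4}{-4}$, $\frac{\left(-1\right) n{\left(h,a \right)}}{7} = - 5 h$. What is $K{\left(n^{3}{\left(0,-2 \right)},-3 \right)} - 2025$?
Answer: $-2002$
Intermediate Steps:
$n{\left(h,a \right)} = 35 h$ ($n{\left(h,a \right)} = - 7 \left(- 5 h\right) = 35 h$)
$c = -1$ ($c = 4 \left(- \frac{1}{4}\right) = -1$)
$K{\left(o,w \right)} = -1 + w \left(-5 + o + w\right)$ ($K{\left(o,w \right)} = w \left(\left(o + w\right) - 5\right) - 1 = w \left(-5 + o + w\right) - 1 = -1 + w \left(-5 + o + w\right)$)
$K{\left(n^{3}{\left(0,-2 \right)},-3 \right)} - 2025 = \left(-1 + \left(-3\right)^{2} - -15 + \left(35 \cdot 0\right)^{3} \left(-3\right)\right) - 2025 = \left(-1 + 9 + 15 + 0^{3} \left(-3\right)\right) - 2025 = \left(-1 + 9 + 15 + 0 \left(-3\right)\right) - 2025 = \left(-1 + 9 + 15 + 0\right) - 2025 = 23 - 2025 = -2002$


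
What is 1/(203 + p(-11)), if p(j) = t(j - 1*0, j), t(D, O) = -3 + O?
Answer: 1/189 ≈ 0.0052910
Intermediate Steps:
p(j) = -3 + j
1/(203 + p(-11)) = 1/(203 + (-3 - 11)) = 1/(203 - 14) = 1/189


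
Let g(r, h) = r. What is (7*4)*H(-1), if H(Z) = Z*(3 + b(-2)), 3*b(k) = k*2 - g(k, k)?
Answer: -196/3 ≈ -65.333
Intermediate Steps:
b(k) = k/3 (b(k) = (k*2 - k)/3 = (2*k - k)/3 = k/3)
H(Z) = 7*Z/3 (H(Z) = Z*(3 + (⅓)*(-2)) = Z*(3 - ⅔) = Z*(7/3) = 7*Z/3)
(7*4)*H(-1) = (7*4)*((7/3)*(-1)) = 28*(-7/3) = -196/3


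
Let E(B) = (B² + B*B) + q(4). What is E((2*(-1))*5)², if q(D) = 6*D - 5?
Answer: 47961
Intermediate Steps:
q(D) = -5 + 6*D
E(B) = 19 + 2*B² (E(B) = (B² + B*B) + (-5 + 6*4) = (B² + B²) + (-5 + 24) = 2*B² + 19 = 19 + 2*B²)
E((2*(-1))*5)² = (19 + 2*((2*(-1))*5)²)² = (19 + 2*(-2*5)²)² = (19 + 2*(-10)²)² = (19 + 2*100)² = (19 + 200)² = 219² = 47961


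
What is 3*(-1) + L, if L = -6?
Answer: -9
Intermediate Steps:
3*(-1) + L = 3*(-1) - 6 = -3 - 6 = -9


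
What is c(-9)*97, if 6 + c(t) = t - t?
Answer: -582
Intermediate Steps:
c(t) = -6 (c(t) = -6 + (t - t) = -6 + 0 = -6)
c(-9)*97 = -6*97 = -582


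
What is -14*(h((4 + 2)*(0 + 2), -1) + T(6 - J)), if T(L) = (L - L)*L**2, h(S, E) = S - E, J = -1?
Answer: -182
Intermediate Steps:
T(L) = 0 (T(L) = 0*L**2 = 0)
-14*(h((4 + 2)*(0 + 2), -1) + T(6 - J)) = -14*(((4 + 2)*(0 + 2) - 1*(-1)) + 0) = -14*((6*2 + 1) + 0) = -14*((12 + 1) + 0) = -14*(13 + 0) = -14*13 = -182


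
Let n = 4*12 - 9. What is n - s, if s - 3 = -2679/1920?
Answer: 23933/640 ≈ 37.395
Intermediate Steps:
n = 39 (n = 48 - 9 = 39)
s = 1027/640 (s = 3 - 2679/1920 = 3 - 2679*1/1920 = 3 - 893/640 = 1027/640 ≈ 1.6047)
n - s = 39 - 1*1027/640 = 39 - 1027/640 = 23933/640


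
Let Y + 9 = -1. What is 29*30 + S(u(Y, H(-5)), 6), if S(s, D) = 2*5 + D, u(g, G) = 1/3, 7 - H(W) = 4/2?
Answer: 886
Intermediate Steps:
Y = -10 (Y = -9 - 1 = -10)
H(W) = 5 (H(W) = 7 - 4/2 = 7 - 1*2 = 7 - 2 = 5)
u(g, G) = ⅓
S(s, D) = 10 + D
29*30 + S(u(Y, H(-5)), 6) = 29*30 + (10 + 6) = 870 + 16 = 886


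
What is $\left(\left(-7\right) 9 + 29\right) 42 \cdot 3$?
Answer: $-4284$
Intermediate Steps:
$\left(\left(-7\right) 9 + 29\right) 42 \cdot 3 = \left(-63 + 29\right) 126 = \left(-34\right) 126 = -4284$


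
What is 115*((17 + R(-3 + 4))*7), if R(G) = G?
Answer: 14490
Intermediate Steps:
115*((17 + R(-3 + 4))*7) = 115*((17 + (-3 + 4))*7) = 115*((17 + 1)*7) = 115*(18*7) = 115*126 = 14490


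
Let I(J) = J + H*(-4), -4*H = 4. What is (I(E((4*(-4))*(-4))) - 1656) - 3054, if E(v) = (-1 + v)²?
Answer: -737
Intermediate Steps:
H = -1 (H = -¼*4 = -1)
I(J) = 4 + J (I(J) = J - 1*(-4) = J + 4 = 4 + J)
(I(E((4*(-4))*(-4))) - 1656) - 3054 = ((4 + (-1 + (4*(-4))*(-4))²) - 1656) - 3054 = ((4 + (-1 - 16*(-4))²) - 1656) - 3054 = ((4 + (-1 + 64)²) - 1656) - 3054 = ((4 + 63²) - 1656) - 3054 = ((4 + 3969) - 1656) - 3054 = (3973 - 1656) - 3054 = 2317 - 3054 = -737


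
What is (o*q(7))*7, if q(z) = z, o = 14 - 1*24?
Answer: -490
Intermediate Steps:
o = -10 (o = 14 - 24 = -10)
(o*q(7))*7 = -10*7*7 = -70*7 = -490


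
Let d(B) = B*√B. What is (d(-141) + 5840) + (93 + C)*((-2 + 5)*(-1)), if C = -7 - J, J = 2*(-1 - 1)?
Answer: 5570 - 141*I*√141 ≈ 5570.0 - 1674.3*I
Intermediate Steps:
J = -4 (J = 2*(-2) = -4)
C = -3 (C = -7 - 1*(-4) = -7 + 4 = -3)
d(B) = B^(3/2)
(d(-141) + 5840) + (93 + C)*((-2 + 5)*(-1)) = ((-141)^(3/2) + 5840) + (93 - 3)*((-2 + 5)*(-1)) = (-141*I*√141 + 5840) + 90*(3*(-1)) = (5840 - 141*I*√141) + 90*(-3) = (5840 - 141*I*√141) - 270 = 5570 - 141*I*√141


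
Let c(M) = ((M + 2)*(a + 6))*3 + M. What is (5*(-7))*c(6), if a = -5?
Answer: -1050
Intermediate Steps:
c(M) = 6 + 4*M (c(M) = ((M + 2)*(-5 + 6))*3 + M = ((2 + M)*1)*3 + M = (2 + M)*3 + M = (6 + 3*M) + M = 6 + 4*M)
(5*(-7))*c(6) = (5*(-7))*(6 + 4*6) = -35*(6 + 24) = -35*30 = -1050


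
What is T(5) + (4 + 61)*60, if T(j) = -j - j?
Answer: 3890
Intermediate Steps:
T(j) = -2*j
T(5) + (4 + 61)*60 = -2*5 + (4 + 61)*60 = -10 + 65*60 = -10 + 3900 = 3890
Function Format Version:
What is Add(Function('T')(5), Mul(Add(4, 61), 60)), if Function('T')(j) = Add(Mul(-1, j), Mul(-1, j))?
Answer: 3890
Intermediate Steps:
Function('T')(j) = Mul(-2, j)
Add(Function('T')(5), Mul(Add(4, 61), 60)) = Add(Mul(-2, 5), Mul(Add(4, 61), 60)) = Add(-10, Mul(65, 60)) = Add(-10, 3900) = 3890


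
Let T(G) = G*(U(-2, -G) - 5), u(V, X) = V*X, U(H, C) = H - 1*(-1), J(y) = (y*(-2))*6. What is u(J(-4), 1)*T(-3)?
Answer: 864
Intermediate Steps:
J(y) = -12*y (J(y) = -2*y*6 = -12*y)
U(H, C) = 1 + H (U(H, C) = H + 1 = 1 + H)
T(G) = -6*G (T(G) = G*((1 - 2) - 5) = G*(-1 - 5) = G*(-6) = -6*G)
u(J(-4), 1)*T(-3) = (-12*(-4)*1)*(-6*(-3)) = (48*1)*18 = 48*18 = 864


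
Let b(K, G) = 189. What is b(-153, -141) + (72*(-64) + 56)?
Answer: -4363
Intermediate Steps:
b(-153, -141) + (72*(-64) + 56) = 189 + (72*(-64) + 56) = 189 + (-4608 + 56) = 189 - 4552 = -4363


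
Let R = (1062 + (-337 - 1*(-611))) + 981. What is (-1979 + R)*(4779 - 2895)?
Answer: 636792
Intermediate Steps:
R = 2317 (R = (1062 + (-337 + 611)) + 981 = (1062 + 274) + 981 = 1336 + 981 = 2317)
(-1979 + R)*(4779 - 2895) = (-1979 + 2317)*(4779 - 2895) = 338*1884 = 636792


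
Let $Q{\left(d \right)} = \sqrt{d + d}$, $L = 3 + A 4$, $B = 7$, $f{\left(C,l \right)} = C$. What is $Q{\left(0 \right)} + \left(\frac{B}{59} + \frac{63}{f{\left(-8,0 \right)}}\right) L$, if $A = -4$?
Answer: $\frac{47593}{472} \approx 100.83$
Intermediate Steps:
$L = -13$ ($L = 3 - 16 = -13$)
$Q{\left(d \right)} = \sqrt{2} \sqrt{d}$ ($Q{\left(d \right)} = \sqrt{2 d} = \sqrt{2} \sqrt{d}$)
$Q{\left(0 \right)} + \left(\frac{B}{59} + \frac{63}{f{\left(-8,0 \right)}}\right) L = \sqrt{2} \sqrt{0} + \left(\frac{7}{59} + \frac{63}{-8}\right) \left(-13\right) = \sqrt{2} \cdot 0 + \left(7 \cdot \frac{1}{59} + 63 \left(- \frac{1}{8}\right)\right) \left(-13\right) = 0 + \left(\frac{7}{59} - \frac{63}{8}\right) \left(-13\right) = 0 - - \frac{47593}{472} = 0 + \frac{47593}{472} = \frac{47593}{472}$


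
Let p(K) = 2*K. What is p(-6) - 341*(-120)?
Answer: 40908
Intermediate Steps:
p(-6) - 341*(-120) = 2*(-6) - 341*(-120) = -12 + 40920 = 40908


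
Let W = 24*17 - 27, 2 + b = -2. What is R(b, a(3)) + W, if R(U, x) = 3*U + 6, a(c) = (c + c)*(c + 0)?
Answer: 375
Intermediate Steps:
b = -4 (b = -2 - 2 = -4)
a(c) = 2*c² (a(c) = (2*c)*c = 2*c²)
R(U, x) = 6 + 3*U
W = 381 (W = 408 - 27 = 381)
R(b, a(3)) + W = (6 + 3*(-4)) + 381 = (6 - 12) + 381 = -6 + 381 = 375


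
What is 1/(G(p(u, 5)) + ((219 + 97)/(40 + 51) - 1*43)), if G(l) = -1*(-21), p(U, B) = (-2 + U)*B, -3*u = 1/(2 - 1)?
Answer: -91/1686 ≈ -0.053974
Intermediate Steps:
u = -⅓ (u = -1/(3*(2 - 1)) = -⅓/1 = -⅓*1 = -⅓ ≈ -0.33333)
p(U, B) = B*(-2 + U)
G(l) = 21
1/(G(p(u, 5)) + ((219 + 97)/(40 + 51) - 1*43)) = 1/(21 + ((219 + 97)/(40 + 51) - 1*43)) = 1/(21 + (316/91 - 43)) = 1/(21 - 3597/91) = 1/(-1686/91) = -91/1686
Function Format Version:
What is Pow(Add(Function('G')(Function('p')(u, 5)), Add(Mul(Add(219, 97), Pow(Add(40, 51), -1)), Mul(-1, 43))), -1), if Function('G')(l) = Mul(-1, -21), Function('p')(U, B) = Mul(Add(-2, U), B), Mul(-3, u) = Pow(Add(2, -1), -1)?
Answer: Rational(-91, 1686) ≈ -0.053974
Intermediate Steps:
u = Rational(-1, 3) (u = Mul(Rational(-1, 3), Pow(Add(2, -1), -1)) = Mul(Rational(-1, 3), Pow(1, -1)) = Mul(Rational(-1, 3), 1) = Rational(-1, 3) ≈ -0.33333)
Function('p')(U, B) = Mul(B, Add(-2, U))
Function('G')(l) = 21
Pow(Add(Function('G')(Function('p')(u, 5)), Add(Mul(Add(219, 97), Pow(Add(40, 51), -1)), Mul(-1, 43))), -1) = Pow(Add(21, Add(Mul(Add(219, 97), Pow(Add(40, 51), -1)), Mul(-1, 43))), -1) = Pow(Add(21, Add(Mul(316, Pow(91, -1)), -43)), -1) = Pow(Add(21, Add(Mul(316, Rational(1, 91)), -43)), -1) = Pow(Add(21, Add(Rational(316, 91), -43)), -1) = Pow(Add(21, Rational(-3597, 91)), -1) = Pow(Rational(-1686, 91), -1) = Rational(-91, 1686)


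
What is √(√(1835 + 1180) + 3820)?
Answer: √(3820 + 3*√335) ≈ 62.249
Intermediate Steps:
√(√(1835 + 1180) + 3820) = √(√3015 + 3820) = √(3*√335 + 3820) = √(3820 + 3*√335)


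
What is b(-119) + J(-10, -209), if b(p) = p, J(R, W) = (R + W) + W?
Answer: -547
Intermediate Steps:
J(R, W) = R + 2*W
b(-119) + J(-10, -209) = -119 + (-10 + 2*(-209)) = -119 + (-10 - 418) = -119 - 428 = -547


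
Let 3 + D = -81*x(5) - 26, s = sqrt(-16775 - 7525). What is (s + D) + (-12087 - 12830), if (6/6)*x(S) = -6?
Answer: -24460 + 90*I*sqrt(3) ≈ -24460.0 + 155.88*I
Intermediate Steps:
x(S) = -6
s = 90*I*sqrt(3) (s = sqrt(-24300) = 90*I*sqrt(3) ≈ 155.88*I)
D = 457 (D = -3 + (-81*(-6) - 26) = -3 + (486 - 26) = -3 + 460 = 457)
(s + D) + (-12087 - 12830) = (90*I*sqrt(3) + 457) + (-12087 - 12830) = (457 + 90*I*sqrt(3)) - 24917 = -24460 + 90*I*sqrt(3)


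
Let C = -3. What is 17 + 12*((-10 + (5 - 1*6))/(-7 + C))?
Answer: 151/5 ≈ 30.200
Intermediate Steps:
17 + 12*((-10 + (5 - 1*6))/(-7 + C)) = 17 + 12*((-10 + (5 - 1*6))/(-7 - 3)) = 17 + 12*((-10 + (5 - 6))/(-10)) = 17 + 12*((-10 - 1)*(-⅒)) = 17 + 12*(-11*(-⅒)) = 17 + 12*(11/10) = 17 + 66/5 = 151/5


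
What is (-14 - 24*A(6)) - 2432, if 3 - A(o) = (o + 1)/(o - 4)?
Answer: -2434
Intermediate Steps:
A(o) = 3 - (1 + o)/(-4 + o) (A(o) = 3 - (o + 1)/(o - 4) = 3 - (1 + o)/(-4 + o))
(-14 - 24*A(6)) - 2432 = (-14 - 24*(-13 + 2*6)/(-4 + 6)) - 2432 = (-14 - 24*(-13 + 12)/2) - 2432 = (-14 - 12*(-1)) - 2432 = (-14 - 24*(-½)) - 2432 = (-14 + 12) - 2432 = -2 - 2432 = -2434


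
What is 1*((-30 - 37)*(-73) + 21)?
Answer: 4912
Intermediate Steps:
1*((-30 - 37)*(-73) + 21) = 1*(-67*(-73) + 21) = 1*(4891 + 21) = 1*4912 = 4912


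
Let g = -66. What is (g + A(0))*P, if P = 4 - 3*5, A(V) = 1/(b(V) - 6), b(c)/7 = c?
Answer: 4367/6 ≈ 727.83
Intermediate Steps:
b(c) = 7*c
A(V) = 1/(-6 + 7*V) (A(V) = 1/(7*V - 6) = 1/(-6 + 7*V))
P = -11 (P = 4 - 15 = -11)
(g + A(0))*P = (-66 + 1/(-6 + 7*0))*(-11) = (-66 + 1/(-6 + 0))*(-11) = (-66 + 1/(-6))*(-11) = (-66 - ⅙)*(-11) = -397/6*(-11) = 4367/6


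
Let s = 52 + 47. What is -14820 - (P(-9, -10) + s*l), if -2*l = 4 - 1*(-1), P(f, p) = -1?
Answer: -29143/2 ≈ -14572.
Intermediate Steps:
l = -5/2 (l = -(4 - 1*(-1))/2 = -(4 + 1)/2 = -½*5 = -5/2 ≈ -2.5000)
s = 99
-14820 - (P(-9, -10) + s*l) = -14820 - (-1 + 99*(-5/2)) = -14820 - (-1 - 495/2) = -14820 - 1*(-497/2) = -14820 + 497/2 = -29143/2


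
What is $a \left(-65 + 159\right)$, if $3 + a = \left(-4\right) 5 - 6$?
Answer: $-2726$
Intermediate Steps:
$a = -29$ ($a = -3 - 26 = -29$)
$a \left(-65 + 159\right) = - 29 \left(-65 + 159\right) = \left(-29\right) 94 = -2726$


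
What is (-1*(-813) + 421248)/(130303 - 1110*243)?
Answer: -422061/139427 ≈ -3.0271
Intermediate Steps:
(-1*(-813) + 421248)/(130303 - 1110*243) = (813 + 421248)/(130303 - 269730) = 422061/(-139427) = 422061*(-1/139427) = -422061/139427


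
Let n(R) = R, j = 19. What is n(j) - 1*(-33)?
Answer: 52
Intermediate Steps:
n(j) - 1*(-33) = 19 - 1*(-33) = 19 + 33 = 52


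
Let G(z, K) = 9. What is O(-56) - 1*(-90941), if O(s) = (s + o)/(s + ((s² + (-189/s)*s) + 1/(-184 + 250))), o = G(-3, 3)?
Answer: 17352176285/190807 ≈ 90941.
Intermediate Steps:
o = 9
O(s) = (9 + s)/(-12473/66 + s + s²) (O(s) = (s + 9)/(s + ((s² + (-189/s)*s) + 1/(-184 + 250))) = (9 + s)/(s + ((s² - 189) + 1/66)) = (9 + s)/(s + ((-189 + s²) + 1/66)) = (9 + s)/(s + (-12473/66 + s²)) = (9 + s)/(-12473/66 + s + s²))
O(-56) - 1*(-90941) = 66*(9 - 56)/(-12473 + 66*(-56) + 66*(-56)²) - 1*(-90941) = 66*(-47)/(-12473 - 3696 + 66*3136) + 90941 = 66*(-47)/(-12473 - 3696 + 206976) + 90941 = 66*(-47)/190807 + 90941 = 66*(1/190807)*(-47) + 90941 = -3102/190807 + 90941 = 17352176285/190807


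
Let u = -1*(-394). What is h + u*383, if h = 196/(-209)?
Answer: 31538322/209 ≈ 1.5090e+5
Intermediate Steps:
h = -196/209 (h = 196*(-1/209) = -196/209 ≈ -0.93780)
u = 394
h + u*383 = -196/209 + 394*383 = -196/209 + 150902 = 31538322/209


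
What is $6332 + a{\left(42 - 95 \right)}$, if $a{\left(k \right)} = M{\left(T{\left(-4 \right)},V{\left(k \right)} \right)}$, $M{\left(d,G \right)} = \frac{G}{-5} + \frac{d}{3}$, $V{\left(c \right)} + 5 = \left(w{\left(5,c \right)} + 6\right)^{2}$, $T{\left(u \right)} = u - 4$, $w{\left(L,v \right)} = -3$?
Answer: $\frac{94928}{15} \approx 6328.5$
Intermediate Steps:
$T{\left(u \right)} = -4 + u$
$V{\left(c \right)} = 4$ ($V{\left(c \right)} = -5 + \left(-3 + 6\right)^{2} = -5 + 3^{2} = -5 + 9 = 4$)
$M{\left(d,G \right)} = - \frac{G}{5} + \frac{d}{3}$ ($M{\left(d,G \right)} = G \left(- \frac{1}{5}\right) + d \frac{1}{3} = - \frac{G}{5} + \frac{d}{3}$)
$a{\left(k \right)} = - \frac{52}{15}$ ($a{\left(k \right)} = \left(- \frac{1}{5}\right) 4 + \frac{-4 - 4}{3} = - \frac{4}{5} + \frac{1}{3} \left(-8\right) = - \frac{4}{5} - \frac{8}{3} = - \frac{52}{15}$)
$6332 + a{\left(42 - 95 \right)} = 6332 - \frac{52}{15} = \frac{94928}{15}$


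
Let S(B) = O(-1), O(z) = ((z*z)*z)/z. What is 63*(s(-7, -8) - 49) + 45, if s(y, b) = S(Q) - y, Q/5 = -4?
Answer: -2538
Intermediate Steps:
Q = -20 (Q = 5*(-4) = -20)
O(z) = z² (O(z) = (z²*z)/z = z³/z = z²)
S(B) = 1 (S(B) = (-1)² = 1)
s(y, b) = 1 - y
63*(s(-7, -8) - 49) + 45 = 63*((1 - 1*(-7)) - 49) + 45 = 63*((1 + 7) - 49) + 45 = 63*(8 - 49) + 45 = 63*(-41) + 45 = -2583 + 45 = -2538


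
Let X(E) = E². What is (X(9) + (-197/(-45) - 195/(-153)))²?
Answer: 4394231521/585225 ≈ 7508.6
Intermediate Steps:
(X(9) + (-197/(-45) - 195/(-153)))² = (9² + (-197/(-45) - 195/(-153)))² = (81 + (-197*(-1/45) - 195*(-1/153)))² = (81 + (197/45 + 65/51))² = (81 + 4324/765)² = (66289/765)² = 4394231521/585225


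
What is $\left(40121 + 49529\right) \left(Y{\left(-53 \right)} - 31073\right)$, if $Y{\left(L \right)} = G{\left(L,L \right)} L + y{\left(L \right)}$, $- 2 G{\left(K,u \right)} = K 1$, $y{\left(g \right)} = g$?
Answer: $-2916359325$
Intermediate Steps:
$G{\left(K,u \right)} = - \frac{K}{2}$ ($G{\left(K,u \right)} = - \frac{K 1}{2} = - \frac{K}{2}$)
$Y{\left(L \right)} = L - \frac{L^{2}}{2}$ ($Y{\left(L \right)} = - \frac{L}{2} L + L = - \frac{L^{2}}{2} + L = L - \frac{L^{2}}{2}$)
$\left(40121 + 49529\right) \left(Y{\left(-53 \right)} - 31073\right) = \left(40121 + 49529\right) \left(\frac{1}{2} \left(-53\right) \left(2 - -53\right) - 31073\right) = 89650 \left(\frac{1}{2} \left(-53\right) \left(2 + 53\right) - 31073\right) = 89650 \left(\frac{1}{2} \left(-53\right) 55 - 31073\right) = 89650 \left(- \frac{2915}{2} - 31073\right) = 89650 \left(- \frac{65061}{2}\right) = -2916359325$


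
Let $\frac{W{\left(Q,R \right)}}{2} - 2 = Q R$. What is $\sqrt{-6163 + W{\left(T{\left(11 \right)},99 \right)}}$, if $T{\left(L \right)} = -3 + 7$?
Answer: $i \sqrt{5367} \approx 73.26 i$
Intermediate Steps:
$T{\left(L \right)} = 4$
$W{\left(Q,R \right)} = 4 + 2 Q R$
$\sqrt{-6163 + W{\left(T{\left(11 \right)},99 \right)}} = \sqrt{-6163 + \left(4 + 2 \cdot 4 \cdot 99\right)} = \sqrt{-6163 + \left(4 + 792\right)} = \sqrt{-6163 + 796} = \sqrt{-5367} = i \sqrt{5367}$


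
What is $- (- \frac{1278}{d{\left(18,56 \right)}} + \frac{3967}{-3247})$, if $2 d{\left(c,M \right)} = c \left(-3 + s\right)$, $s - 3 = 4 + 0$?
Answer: $\frac{238471}{6494} \approx 36.722$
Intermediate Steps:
$s = 7$ ($s = 3 + \left(4 + 0\right) = 3 + 4 = 7$)
$d{\left(c,M \right)} = 2 c$ ($d{\left(c,M \right)} = \frac{c \left(-3 + 7\right)}{2} = \frac{c 4}{2} = \frac{4 c}{2} = 2 c$)
$- (- \frac{1278}{d{\left(18,56 \right)}} + \frac{3967}{-3247}) = - (- \frac{1278}{2 \cdot 18} + \frac{3967}{-3247}) = - (- \frac{1278}{36} + 3967 \left(- \frac{1}{3247}\right)) = - (\left(-1278\right) \frac{1}{36} - \frac{3967}{3247}) = - (- \frac{71}{2} - \frac{3967}{3247}) = \left(-1\right) \left(- \frac{238471}{6494}\right) = \frac{238471}{6494}$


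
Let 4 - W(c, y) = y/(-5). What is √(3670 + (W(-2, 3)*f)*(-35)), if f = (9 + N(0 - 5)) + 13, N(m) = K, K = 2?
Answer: I*√194 ≈ 13.928*I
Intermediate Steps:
N(m) = 2
W(c, y) = 4 + y/5 (W(c, y) = 4 - y/(-5) = 4 - y*(-1)/5 = 4 - (-1)*y/5 = 4 + y/5)
f = 24 (f = (9 + 2) + 13 = 11 + 13 = 24)
√(3670 + (W(-2, 3)*f)*(-35)) = √(3670 + ((4 + (⅕)*3)*24)*(-35)) = √(3670 + ((4 + ⅗)*24)*(-35)) = √(3670 + ((23/5)*24)*(-35)) = √(3670 + (552/5)*(-35)) = √(3670 - 3864) = √(-194) = I*√194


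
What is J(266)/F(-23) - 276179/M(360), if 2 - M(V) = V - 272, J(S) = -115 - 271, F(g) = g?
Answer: 6385313/1978 ≈ 3228.2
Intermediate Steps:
J(S) = -386
M(V) = 274 - V (M(V) = 2 - (V - 272) = 2 - (-272 + V) = 2 + (272 - V) = 274 - V)
J(266)/F(-23) - 276179/M(360) = -386/(-23) - 276179/(274 - 1*360) = -386*(-1/23) - 276179/(274 - 360) = 386/23 - 276179/(-86) = 386/23 - 276179*(-1/86) = 386/23 + 276179/86 = 6385313/1978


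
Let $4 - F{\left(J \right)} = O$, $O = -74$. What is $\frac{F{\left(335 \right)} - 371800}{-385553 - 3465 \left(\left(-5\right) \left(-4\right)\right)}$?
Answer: $\frac{371722}{454853} \approx 0.81723$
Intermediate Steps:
$F{\left(J \right)} = 78$ ($F{\left(J \right)} = 4 - -74 = 4 + 74 = 78$)
$\frac{F{\left(335 \right)} - 371800}{-385553 - 3465 \left(\left(-5\right) \left(-4\right)\right)} = \frac{78 - 371800}{-385553 - 3465 \left(\left(-5\right) \left(-4\right)\right)} = - \frac{371722}{-385553 - 69300} = - \frac{371722}{-454853} = \left(-371722\right) \left(- \frac{1}{454853}\right) = \frac{371722}{454853}$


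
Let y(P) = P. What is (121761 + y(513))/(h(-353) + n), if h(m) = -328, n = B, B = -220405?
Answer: -122274/220733 ≈ -0.55395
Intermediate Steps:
n = -220405
(121761 + y(513))/(h(-353) + n) = (121761 + 513)/(-328 - 220405) = 122274/(-220733) = 122274*(-1/220733) = -122274/220733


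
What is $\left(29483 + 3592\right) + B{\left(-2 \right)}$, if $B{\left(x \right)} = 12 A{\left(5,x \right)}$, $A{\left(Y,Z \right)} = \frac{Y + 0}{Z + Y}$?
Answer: $33095$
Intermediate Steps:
$A{\left(Y,Z \right)} = \frac{Y}{Y + Z}$
$B{\left(x \right)} = \frac{60}{5 + x}$ ($B{\left(x \right)} = 12 \frac{5}{5 + x} = \frac{60}{5 + x}$)
$\left(29483 + 3592\right) + B{\left(-2 \right)} = \left(29483 + 3592\right) + \frac{60}{5 - 2} = 33075 + \frac{60}{3} = 33075 + 60 \cdot \frac{1}{3} = 33075 + 20 = 33095$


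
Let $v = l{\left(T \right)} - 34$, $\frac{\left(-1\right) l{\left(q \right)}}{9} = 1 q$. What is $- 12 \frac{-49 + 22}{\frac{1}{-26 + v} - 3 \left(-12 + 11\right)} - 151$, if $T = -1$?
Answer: $- \frac{1607}{38} \approx -42.289$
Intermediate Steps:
$l{\left(q \right)} = - 9 q$ ($l{\left(q \right)} = - 9 \cdot 1 q = - 9 q$)
$v = -25$ ($v = \left(-9\right) \left(-1\right) - 34 = 9 - 34 = -25$)
$- 12 \frac{-49 + 22}{\frac{1}{-26 + v} - 3 \left(-12 + 11\right)} - 151 = - 12 \frac{-49 + 22}{\frac{1}{-26 - 25} - 3 \left(-12 + 11\right)} - 151 = - 12 \left(- \frac{27}{\frac{1}{-51} - -3}\right) - 151 = - 12 \left(- \frac{27}{- \frac{1}{51} + 3}\right) - 151 = - 12 \left(- \frac{27}{\frac{152}{51}}\right) - 151 = - 12 \left(\left(-27\right) \frac{51}{152}\right) - 151 = \left(-12\right) \left(- \frac{1377}{152}\right) - 151 = \frac{4131}{38} - 151 = - \frac{1607}{38}$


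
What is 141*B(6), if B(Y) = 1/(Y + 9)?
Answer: 47/5 ≈ 9.4000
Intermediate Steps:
B(Y) = 1/(9 + Y)
141*B(6) = 141/(9 + 6) = 141/15 = 141*(1/15) = 47/5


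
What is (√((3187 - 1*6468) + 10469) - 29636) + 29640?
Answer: 4 + 2*√1797 ≈ 88.782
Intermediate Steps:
(√((3187 - 1*6468) + 10469) - 29636) + 29640 = (√((3187 - 6468) + 10469) - 29636) + 29640 = (√(-3281 + 10469) - 29636) + 29640 = (√7188 - 29636) + 29640 = (2*√1797 - 29636) + 29640 = (-29636 + 2*√1797) + 29640 = 4 + 2*√1797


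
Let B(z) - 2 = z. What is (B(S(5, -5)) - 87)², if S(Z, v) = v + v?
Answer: 9025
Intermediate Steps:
S(Z, v) = 2*v
B(z) = 2 + z
(B(S(5, -5)) - 87)² = ((2 + 2*(-5)) - 87)² = ((2 - 10) - 87)² = (-8 - 87)² = (-95)² = 9025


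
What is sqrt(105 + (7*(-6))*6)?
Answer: 7*I*sqrt(3) ≈ 12.124*I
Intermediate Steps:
sqrt(105 + (7*(-6))*6) = sqrt(105 - 42*6) = sqrt(105 - 252) = sqrt(-147) = 7*I*sqrt(3)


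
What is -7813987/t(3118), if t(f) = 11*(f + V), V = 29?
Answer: -7813987/34617 ≈ -225.73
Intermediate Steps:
t(f) = 319 + 11*f (t(f) = 11*(f + 29) = 11*(29 + f) = 319 + 11*f)
-7813987/t(3118) = -7813987/(319 + 11*3118) = -7813987/(319 + 34298) = -7813987/34617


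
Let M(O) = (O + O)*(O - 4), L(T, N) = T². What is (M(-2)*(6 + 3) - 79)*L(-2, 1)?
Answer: 548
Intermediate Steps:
M(O) = 2*O*(-4 + O) (M(O) = (2*O)*(-4 + O) = 2*O*(-4 + O))
(M(-2)*(6 + 3) - 79)*L(-2, 1) = ((2*(-2)*(-4 - 2))*(6 + 3) - 79)*(-2)² = ((2*(-2)*(-6))*9 - 79)*4 = (24*9 - 79)*4 = (216 - 79)*4 = 137*4 = 548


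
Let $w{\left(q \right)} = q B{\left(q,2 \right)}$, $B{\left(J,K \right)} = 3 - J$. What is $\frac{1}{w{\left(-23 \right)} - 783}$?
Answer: $- \frac{1}{1381} \approx -0.00072411$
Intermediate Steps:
$w{\left(q \right)} = q \left(3 - q\right)$
$\frac{1}{w{\left(-23 \right)} - 783} = \frac{1}{- 23 \left(3 - -23\right) - 783} = \frac{1}{- 23 \left(3 + 23\right) - 783} = \frac{1}{\left(-23\right) 26 - 783} = \frac{1}{-598 - 783} = \frac{1}{-1381} = - \frac{1}{1381}$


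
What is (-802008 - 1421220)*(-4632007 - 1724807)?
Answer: 14132646875592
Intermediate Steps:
(-802008 - 1421220)*(-4632007 - 1724807) = -2223228*(-6356814) = 14132646875592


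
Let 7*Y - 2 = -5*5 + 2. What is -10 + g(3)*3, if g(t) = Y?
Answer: -19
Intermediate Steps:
Y = -3 (Y = 2/7 + (-5*5 + 2)/7 = 2/7 + (-25 + 2)/7 = 2/7 + (⅐)*(-23) = 2/7 - 23/7 = -3)
g(t) = -3
-10 + g(3)*3 = -10 - 3*3 = -10 - 9 = -19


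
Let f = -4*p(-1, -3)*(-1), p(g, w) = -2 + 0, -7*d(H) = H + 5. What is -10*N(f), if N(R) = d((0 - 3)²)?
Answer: 20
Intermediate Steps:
d(H) = -5/7 - H/7 (d(H) = -(H + 5)/7 = -(5 + H)/7 = -5/7 - H/7)
p(g, w) = -2
f = -8 (f = -4*(-2)*(-1) = 8*(-1) = -8)
N(R) = -2 (N(R) = -5/7 - (0 - 3)²/7 = -5/7 - ⅐*(-3)² = -5/7 - ⅐*9 = -5/7 - 9/7 = -2)
-10*N(f) = -10*(-2) = 20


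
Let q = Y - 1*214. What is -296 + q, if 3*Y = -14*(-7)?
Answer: -1432/3 ≈ -477.33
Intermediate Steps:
Y = 98/3 (Y = (-14*(-7))/3 = (1/3)*98 = 98/3 ≈ 32.667)
q = -544/3 (q = 98/3 - 1*214 = 98/3 - 214 = -544/3 ≈ -181.33)
-296 + q = -296 - 544/3 = -1432/3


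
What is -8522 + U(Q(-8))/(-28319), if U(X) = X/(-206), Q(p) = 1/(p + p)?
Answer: -795438571329/93339424 ≈ -8522.0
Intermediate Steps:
Q(p) = 1/(2*p)
U(X) = -X/206 (U(X) = X*(-1/206) = -X/206)
-8522 + U(Q(-8))/(-28319) = -8522 - 1/(412*(-8))/(-28319) = -8522 - (-1)/(412*8)*(-1/28319) = -8522 - 1/206*(-1/16)*(-1/28319) = -8522 + (1/3296)*(-1/28319) = -8522 - 1/93339424 = -795438571329/93339424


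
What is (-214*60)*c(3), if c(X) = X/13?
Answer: -38520/13 ≈ -2963.1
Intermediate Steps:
c(X) = X/13 (c(X) = X*(1/13) = X/13)
(-214*60)*c(3) = (-214*60)*((1/13)*3) = -12840*3/13 = -38520/13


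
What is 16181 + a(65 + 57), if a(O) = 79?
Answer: 16260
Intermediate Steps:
16181 + a(65 + 57) = 16181 + 79 = 16260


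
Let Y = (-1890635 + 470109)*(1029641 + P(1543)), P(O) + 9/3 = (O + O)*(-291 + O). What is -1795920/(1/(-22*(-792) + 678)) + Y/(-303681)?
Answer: -9865640444993980/303681 ≈ -3.2487e+10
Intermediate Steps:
P(O) = -3 + 2*O*(-291 + O) (P(O) = -3 + (O + O)*(-291 + O) = -3 + (2*O)*(-291 + O) = -3 + 2*O*(-291 + O))
Y = -6951074081060 (Y = (-1890635 + 470109)*(1029641 + (-3 - 582*1543 + 2*1543²)) = -1420526*(1029641 + (-3 - 898026 + 2*2380849)) = -1420526*(1029641 + (-3 - 898026 + 4761698)) = -1420526*(1029641 + 3863669) = -1420526*4893310 = -6951074081060)
-1795920/(1/(-22*(-792) + 678)) + Y/(-303681) = -1795920/(1/(-22*(-792) + 678)) - 6951074081060/(-303681) = -1795920/(1/(17424 + 678)) - 6951074081060*(-1/303681) = -1795920/(1/18102) + 6951074081060/303681 = -1795920/1/18102 + 6951074081060/303681 = -1795920*18102 + 6951074081060/303681 = -32509743840 + 6951074081060/303681 = -9865640444993980/303681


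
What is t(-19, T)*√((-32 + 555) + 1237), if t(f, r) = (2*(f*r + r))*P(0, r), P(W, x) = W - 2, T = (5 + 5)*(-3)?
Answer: -8640*√110 ≈ -90617.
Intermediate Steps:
T = -30 (T = 10*(-3) = -30)
P(W, x) = -2 + W
t(f, r) = -4*r - 4*f*r (t(f, r) = (2*(f*r + r))*(-2 + 0) = (2*(r + f*r))*(-2) = (2*r + 2*f*r)*(-2) = -4*r - 4*f*r)
t(-19, T)*√((-32 + 555) + 1237) = (-4*(-30)*(1 - 19))*√((-32 + 555) + 1237) = (-4*(-30)*(-18))*√(523 + 1237) = -8640*√110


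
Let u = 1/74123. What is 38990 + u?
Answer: 2890055771/74123 ≈ 38990.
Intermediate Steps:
u = 1/74123 ≈ 1.3491e-5
38990 + u = 38990 + 1/74123 = 2890055771/74123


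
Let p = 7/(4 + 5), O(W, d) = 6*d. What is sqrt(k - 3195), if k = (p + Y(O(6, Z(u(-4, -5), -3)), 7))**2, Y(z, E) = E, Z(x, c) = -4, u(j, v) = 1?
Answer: I*sqrt(253895)/9 ≈ 55.987*I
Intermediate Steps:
p = 7/9 ≈ 0.77778
k = 4900/81 (k = (7/9 + 7)**2 = (70/9)**2 = 4900/81 ≈ 60.494)
sqrt(k - 3195) = sqrt(4900/81 - 3195) = sqrt(-253895/81) = I*sqrt(253895)/9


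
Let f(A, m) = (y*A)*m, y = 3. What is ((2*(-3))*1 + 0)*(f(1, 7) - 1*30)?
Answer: 54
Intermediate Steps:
f(A, m) = 3*A*m (f(A, m) = (3*A)*m = 3*A*m)
((2*(-3))*1 + 0)*(f(1, 7) - 1*30) = ((2*(-3))*1 + 0)*(3*1*7 - 1*30) = (-6*1 + 0)*(21 - 30) = (-6 + 0)*(-9) = -6*(-9) = 54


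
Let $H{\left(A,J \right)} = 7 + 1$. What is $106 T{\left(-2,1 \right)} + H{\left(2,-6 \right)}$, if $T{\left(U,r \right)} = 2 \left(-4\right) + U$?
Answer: $-1052$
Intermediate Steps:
$H{\left(A,J \right)} = 8$
$T{\left(U,r \right)} = -8 + U$
$106 T{\left(-2,1 \right)} + H{\left(2,-6 \right)} = 106 \left(-8 - 2\right) + 8 = 106 \left(-10\right) + 8 = -1060 + 8 = -1052$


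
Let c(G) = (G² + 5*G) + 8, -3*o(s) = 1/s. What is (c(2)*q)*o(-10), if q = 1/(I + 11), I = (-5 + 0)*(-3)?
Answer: 11/390 ≈ 0.028205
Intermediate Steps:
o(s) = -1/(3*s)
I = 15 (I = -5*(-3) = 15)
c(G) = 8 + G² + 5*G
q = 1/26 (q = 1/(15 + 11) = 1/26 ≈ 0.038462)
(c(2)*q)*o(-10) = ((8 + 2² + 5*2)*(1/26))*(-⅓/(-10)) = ((8 + 4 + 10)*(1/26))*(-⅓*(-⅒)) = (22*(1/26))*(1/30) = (11/13)*(1/30) = 11/390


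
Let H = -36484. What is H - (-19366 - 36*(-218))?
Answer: -24966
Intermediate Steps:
H - (-19366 - 36*(-218)) = -36484 - (-19366 - 36*(-218)) = -36484 - (-19366 + 7848) = -36484 - 1*(-11518) = -36484 + 11518 = -24966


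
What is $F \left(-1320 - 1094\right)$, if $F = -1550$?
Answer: $3741700$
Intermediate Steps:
$F \left(-1320 - 1094\right) = - 1550 \left(-1320 - 1094\right) = \left(-1550\right) \left(-2414\right) = 3741700$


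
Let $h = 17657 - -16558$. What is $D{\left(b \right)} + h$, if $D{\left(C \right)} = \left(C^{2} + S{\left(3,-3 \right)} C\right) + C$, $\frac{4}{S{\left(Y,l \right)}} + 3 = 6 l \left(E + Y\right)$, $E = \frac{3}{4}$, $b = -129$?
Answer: $\frac{2384513}{47} \approx 50734.0$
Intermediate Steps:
$E = \frac{3}{4}$ ($E = 3 \cdot \frac{1}{4} = \frac{3}{4} \approx 0.75$)
$S{\left(Y,l \right)} = \frac{4}{-3 + 6 l \left(\frac{3}{4} + Y\right)}$
$D{\left(C \right)} = C^{2} + \frac{133 C}{141}$ ($D{\left(C \right)} = \left(C^{2} + \frac{8}{3 \left(-2 + 3 \left(-3\right) + 4 \cdot 3 \left(-3\right)\right)} C\right) + C = \left(C^{2} + \frac{8}{3 \left(-2 - 9 - 36\right)} C\right) + C = \left(C^{2} + \frac{8}{3 \left(-47\right)} C\right) + C = \left(C^{2} + \frac{8}{3} \left(- \frac{1}{47}\right) C\right) + C = \left(C^{2} - \frac{8 C}{141}\right) + C = C^{2} + \frac{133 C}{141}$)
$h = 34215$ ($h = 17657 + 16558 = 34215$)
$D{\left(b \right)} + h = \frac{1}{141} \left(-129\right) \left(133 + 141 \left(-129\right)\right) + 34215 = \frac{1}{141} \left(-129\right) \left(133 - 18189\right) + 34215 = \frac{1}{141} \left(-129\right) \left(-18056\right) + 34215 = \frac{776408}{47} + 34215 = \frac{2384513}{47}$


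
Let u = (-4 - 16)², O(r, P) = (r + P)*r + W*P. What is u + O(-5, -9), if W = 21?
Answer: 281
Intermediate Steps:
O(r, P) = 21*P + r*(P + r) (O(r, P) = (r + P)*r + 21*P = (P + r)*r + 21*P = r*(P + r) + 21*P = 21*P + r*(P + r))
u = 400 (u = (-20)² = 400)
u + O(-5, -9) = 400 + ((-5)² + 21*(-9) - 9*(-5)) = 400 + (25 - 189 + 45) = 400 - 119 = 281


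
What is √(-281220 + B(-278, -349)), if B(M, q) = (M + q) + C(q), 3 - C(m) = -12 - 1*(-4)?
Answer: 2*I*√70459 ≈ 530.88*I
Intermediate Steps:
C(m) = 11 (C(m) = 3 - (-12 - 1*(-4)) = 3 - (-12 + 4) = 3 - 1*(-8) = 3 + 8 = 11)
B(M, q) = 11 + M + q (B(M, q) = (M + q) + 11 = 11 + M + q)
√(-281220 + B(-278, -349)) = √(-281220 + (11 - 278 - 349)) = √(-281220 - 616) = √(-281836) = 2*I*√70459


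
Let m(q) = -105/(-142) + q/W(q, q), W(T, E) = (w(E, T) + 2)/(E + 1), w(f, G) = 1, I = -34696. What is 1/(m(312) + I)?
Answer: -142/304343 ≈ -0.00046658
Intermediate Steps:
W(T, E) = 3/(1 + E) (W(T, E) = (1 + 2)/(E + 1) = 3/(1 + E))
m(q) = 105/142 + q*(⅓ + q/3) (m(q) = -105/(-142) + q/((3/(1 + q))) = -105*(-1/142) + q*(⅓ + q/3) = 105/142 + q*(⅓ + q/3))
1/(m(312) + I) = 1/((105/142 + (⅓)*312*(1 + 312)) - 34696) = 1/((105/142 + (⅓)*312*313) - 34696) = 1/((105/142 + 32552) - 34696) = 1/(4622489/142 - 34696) = 1/(-304343/142) = -142/304343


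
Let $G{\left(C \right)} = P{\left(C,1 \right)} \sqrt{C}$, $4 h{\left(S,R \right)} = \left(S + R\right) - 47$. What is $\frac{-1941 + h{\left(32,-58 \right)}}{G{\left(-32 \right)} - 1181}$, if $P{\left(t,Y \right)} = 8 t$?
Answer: $\frac{9255497}{13967652} - \frac{2006272 i \sqrt{2}}{3491913} \approx 0.66264 - 0.81253 i$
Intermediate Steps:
$h{\left(S,R \right)} = - \frac{47}{4} + \frac{R}{4} + \frac{S}{4}$ ($h{\left(S,R \right)} = \frac{\left(S + R\right) - 47}{4} = \frac{\left(R + S\right) - 47}{4} = \frac{-47 + R + S}{4} = - \frac{47}{4} + \frac{R}{4} + \frac{S}{4}$)
$G{\left(C \right)} = 8 C^{\frac{3}{2}}$ ($G{\left(C \right)} = 8 C \sqrt{C} = 8 C^{\frac{3}{2}}$)
$\frac{-1941 + h{\left(32,-58 \right)}}{G{\left(-32 \right)} - 1181} = \frac{-1941 + \left(- \frac{47}{4} + \frac{1}{4} \left(-58\right) + \frac{1}{4} \cdot 32\right)}{8 \left(-32\right)^{\frac{3}{2}} - 1181} = \frac{-1941 - \frac{73}{4}}{8 \left(- 128 i \sqrt{2}\right) - 1181} = \frac{-1941 - \frac{73}{4}}{- 1024 i \sqrt{2} - 1181} = - \frac{7837}{4 \left(-1181 - 1024 i \sqrt{2}\right)}$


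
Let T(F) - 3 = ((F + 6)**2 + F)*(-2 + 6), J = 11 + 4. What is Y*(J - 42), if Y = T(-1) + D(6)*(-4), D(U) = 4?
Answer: -2241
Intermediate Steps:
J = 15
T(F) = 3 + 4*F + 4*(6 + F)**2 (T(F) = 3 + ((F + 6)**2 + F)*(-2 + 6) = 3 + ((6 + F)**2 + F)*4 = 3 + (F + (6 + F)**2)*4 = 3 + (4*F + 4*(6 + F)**2) = 3 + 4*F + 4*(6 + F)**2)
Y = 83 (Y = (147 + 4*(-1)**2 + 52*(-1)) + 4*(-4) = (147 + 4*1 - 52) - 16 = (147 + 4 - 52) - 16 = 99 - 16 = 83)
Y*(J - 42) = 83*(15 - 42) = 83*(-27) = -2241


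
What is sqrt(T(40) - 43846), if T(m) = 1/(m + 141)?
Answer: 5*I*sqrt(57457545)/181 ≈ 209.39*I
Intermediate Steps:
T(m) = 1/(141 + m)
sqrt(T(40) - 43846) = sqrt(1/(141 + 40) - 43846) = sqrt(1/181 - 43846) = sqrt(-7936125/181) = 5*I*sqrt(57457545)/181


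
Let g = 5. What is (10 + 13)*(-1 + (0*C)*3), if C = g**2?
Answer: -23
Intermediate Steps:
C = 25 (C = 5**2 = 25)
(10 + 13)*(-1 + (0*C)*3) = (10 + 13)*(-1 + (0*25)*3) = 23*(-1 + 0*3) = 23*(-1 + 0) = 23*(-1) = -23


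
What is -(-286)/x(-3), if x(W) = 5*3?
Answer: 286/15 ≈ 19.067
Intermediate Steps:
x(W) = 15
-(-286)/x(-3) = -(-286)/15 = -11*(-26/15) = 286/15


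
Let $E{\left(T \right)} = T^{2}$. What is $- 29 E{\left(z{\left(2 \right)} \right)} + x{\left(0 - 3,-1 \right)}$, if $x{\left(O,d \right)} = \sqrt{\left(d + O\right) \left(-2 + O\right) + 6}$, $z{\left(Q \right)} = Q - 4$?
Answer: $-116 + \sqrt{26} \approx -110.9$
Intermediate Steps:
$z{\left(Q \right)} = -4 + Q$ ($z{\left(Q \right)} = Q - 4 = -4 + Q$)
$x{\left(O,d \right)} = \sqrt{6 + \left(-2 + O\right) \left(O + d\right)}$ ($x{\left(O,d \right)} = \sqrt{\left(O + d\right) \left(-2 + O\right) + 6} = \sqrt{\left(-2 + O\right) \left(O + d\right) + 6} = \sqrt{6 + \left(-2 + O\right) \left(O + d\right)}$)
$- 29 E{\left(z{\left(2 \right)} \right)} + x{\left(0 - 3,-1 \right)} = - 29 \left(-4 + 2\right)^{2} + \sqrt{6 + \left(0 - 3\right)^{2} - 2 \left(0 - 3\right) - -2 + \left(0 - 3\right) \left(-1\right)} = - 29 \left(-2\right)^{2} + \sqrt{6 + \left(0 - 3\right)^{2} - 2 \left(0 - 3\right) + 2 + \left(0 - 3\right) \left(-1\right)} = \left(-29\right) 4 + \sqrt{6 + \left(-3\right)^{2} - -6 + 2 - -3} = -116 + \sqrt{6 + 9 + 6 + 2 + 3} = -116 + \sqrt{26}$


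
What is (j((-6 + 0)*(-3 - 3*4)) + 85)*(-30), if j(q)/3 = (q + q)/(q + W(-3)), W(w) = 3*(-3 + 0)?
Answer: -2750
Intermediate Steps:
W(w) = -9 (W(w) = 3*(-3) = -9)
j(q) = 6*q/(-9 + q) (j(q) = 3*((q + q)/(q - 9)) = 3*((2*q)/(-9 + q)) = 3*(2*q/(-9 + q)) = 6*q/(-9 + q))
(j((-6 + 0)*(-3 - 3*4)) + 85)*(-30) = (6*((-6 + 0)*(-3 - 3*4))/(-9 + (-6 + 0)*(-3 - 3*4)) + 85)*(-30) = (6*(-6*(-3 - 12))/(-9 - 6*(-3 - 12)) + 85)*(-30) = (6*(-6*(-15))/(-9 - 6*(-15)) + 85)*(-30) = (6*90/(-9 + 90) + 85)*(-30) = (6*90/81 + 85)*(-30) = (6*90*(1/81) + 85)*(-30) = (20/3 + 85)*(-30) = (275/3)*(-30) = -2750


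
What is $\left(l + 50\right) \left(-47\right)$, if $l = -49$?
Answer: $-47$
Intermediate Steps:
$\left(l + 50\right) \left(-47\right) = \left(-49 + 50\right) \left(-47\right) = 1 \left(-47\right) = -47$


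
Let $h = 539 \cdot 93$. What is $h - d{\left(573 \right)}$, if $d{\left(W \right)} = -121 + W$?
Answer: $49675$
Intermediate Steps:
$h = 50127$
$h - d{\left(573 \right)} = 50127 - \left(-121 + 573\right) = 50127 - 452 = 49675$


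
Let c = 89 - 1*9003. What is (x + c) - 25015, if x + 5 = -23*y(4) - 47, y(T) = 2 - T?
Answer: -33935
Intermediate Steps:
c = -8914 (c = 89 - 9003 = -8914)
x = -6 (x = -5 + (-23*(2 - 1*4) - 47) = -5 + (-23*(2 - 4) - 47) = -5 + (-23*(-2) - 47) = -5 + (46 - 47) = -5 - 1 = -6)
(x + c) - 25015 = (-6 - 8914) - 25015 = -8920 - 25015 = -33935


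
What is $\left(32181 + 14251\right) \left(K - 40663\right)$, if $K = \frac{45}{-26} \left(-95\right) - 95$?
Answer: $- \frac{24502932528}{13} \approx -1.8848 \cdot 10^{9}$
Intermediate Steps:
$K = \frac{1805}{26}$ ($K = 45 \left(- \frac{1}{26}\right) \left(-95\right) - 95 = \left(- \frac{45}{26}\right) \left(-95\right) - 95 = \frac{4275}{26} - 95 = \frac{1805}{26} \approx 69.423$)
$\left(32181 + 14251\right) \left(K - 40663\right) = \left(32181 + 14251\right) \left(\frac{1805}{26} - 40663\right) = 46432 \left(- \frac{1055433}{26}\right) = - \frac{24502932528}{13}$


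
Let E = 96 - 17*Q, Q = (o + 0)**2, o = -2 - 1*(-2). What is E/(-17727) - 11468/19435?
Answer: -68386332/114841415 ≈ -0.59548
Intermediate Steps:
o = 0 (o = -2 + 2 = 0)
Q = 0 (Q = (0 + 0)**2 = 0**2 = 0)
E = 96 (E = 96 - 17*0 = 96 + 0 = 96)
E/(-17727) - 11468/19435 = 96/(-17727) - 11468/19435 = 96*(-1/17727) - 11468*1/19435 = -32/5909 - 11468/19435 = -68386332/114841415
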